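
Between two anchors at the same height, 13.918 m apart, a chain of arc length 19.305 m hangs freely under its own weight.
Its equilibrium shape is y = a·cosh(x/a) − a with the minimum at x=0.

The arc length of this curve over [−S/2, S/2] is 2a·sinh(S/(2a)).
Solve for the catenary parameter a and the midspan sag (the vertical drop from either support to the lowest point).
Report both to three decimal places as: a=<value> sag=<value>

seed: a₀ = √(S³/(24(L−S))) = √(13.918³/(24·5.387)) = 4.566528
iter 1: u=1.523915  f(a)=+6.612e-01  f'(a)=-2.955e+00  a ← 4.566528 − (+6.612e-01/-2.955e+00) = 4.790321
iter 2: u=1.452721  f(a)=+5.172e-02  f'(a)=-2.509e+00  a ← 4.790321 − (+5.172e-02/-2.509e+00) = 4.810933
iter 3: u=1.446497  f(a)=+3.757e-04  f'(a)=-2.473e+00  a ← 4.810933 − (+3.757e-04/-2.473e+00) = 4.811085
iter 4: u=1.446451  f(a)=+2.014e-08  f'(a)=-2.472e+00  a ← 4.811085 − (+2.014e-08/-2.472e+00) = 4.811085
iter 5: u=1.446451  f(a)=+3.553e-15  f'(a)=-2.472e+00  a ← 4.811085 − (+3.553e-15/-2.472e+00) = 4.811085
converged: |Δa| < 1e-12 after 5 iterations
sag = a·(cosh(S/(2a)) − 1) = 4.811085·(cosh(1.446451) − 1) = 5.973965
T_max/T_min = cosh(S/(2a)) = 2.241708

a=4.811 sag=5.974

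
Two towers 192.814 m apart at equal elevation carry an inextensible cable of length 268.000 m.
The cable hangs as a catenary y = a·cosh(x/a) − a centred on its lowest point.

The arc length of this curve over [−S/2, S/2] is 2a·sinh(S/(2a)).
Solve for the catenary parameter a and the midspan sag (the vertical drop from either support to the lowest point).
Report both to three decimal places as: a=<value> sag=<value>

seed: a₀ = √(S³/(24(L−S))) = √(192.814³/(24·75.186)) = 63.028030
iter 1: u=1.529589  f(a)=+9.302e+00  f'(a)=-2.993e+00  a ← 63.028030 − (+9.302e+00/-2.993e+00) = 66.136137
iter 2: u=1.457705  f(a)=+7.323e-01  f'(a)=-2.538e+00  a ← 66.136137 − (+7.323e-01/-2.538e+00) = 66.424628
iter 3: u=1.451374  f(a)=+5.396e-03  f'(a)=-2.501e+00  a ← 66.424628 − (+5.396e-03/-2.501e+00) = 66.426785
iter 4: u=1.451327  f(a)=+2.978e-07  f'(a)=-2.501e+00  a ← 66.426785 − (+2.978e-07/-2.501e+00) = 66.426785
iter 5: u=1.451327  f(a)=+5.684e-14  f'(a)=-2.501e+00  a ← 66.426785 − (+5.684e-14/-2.501e+00) = 66.426785
converged: |Δa| < 1e-12 after 5 iterations
sag = a·(cosh(S/(2a)) − 1) = 66.426785·(cosh(1.451327) − 1) = 83.134299
T_max/T_min = cosh(S/(2a)) = 2.251518

a=66.427 sag=83.134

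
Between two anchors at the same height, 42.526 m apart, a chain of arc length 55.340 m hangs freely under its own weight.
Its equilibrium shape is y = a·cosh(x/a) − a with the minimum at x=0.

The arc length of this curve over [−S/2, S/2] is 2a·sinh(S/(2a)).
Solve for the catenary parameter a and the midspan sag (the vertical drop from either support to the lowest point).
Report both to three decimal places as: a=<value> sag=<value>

a=16.484 sag=15.724

seed: a₀ = √(S³/(24(L−S))) = √(42.526³/(24·12.814)) = 15.813712
iter 1: u=1.344593  f(a)=+1.209e+00  f'(a)=-1.933e+00  a ← 15.813712 − (+1.209e+00/-1.933e+00) = 16.439352
iter 2: u=1.293421  f(a)=+7.548e-02  f'(a)=-1.699e+00  a ← 16.439352 − (+7.548e-02/-1.699e+00) = 16.483785
iter 3: u=1.289934  f(a)=+3.373e-04  f'(a)=-1.684e+00  a ← 16.483785 − (+3.373e-04/-1.684e+00) = 16.483985
iter 4: u=1.289919  f(a)=+6.800e-09  f'(a)=-1.684e+00  a ← 16.483985 − (+6.800e-09/-1.684e+00) = 16.483985
iter 5: u=1.289919  f(a)=+7.105e-15  f'(a)=-1.684e+00  a ← 16.483985 − (+7.105e-15/-1.684e+00) = 16.483985
converged: |Δa| < 1e-12 after 5 iterations
sag = a·(cosh(S/(2a)) − 1) = 16.483985·(cosh(1.289919) − 1) = 15.723943
T_max/T_min = cosh(S/(2a)) = 1.953892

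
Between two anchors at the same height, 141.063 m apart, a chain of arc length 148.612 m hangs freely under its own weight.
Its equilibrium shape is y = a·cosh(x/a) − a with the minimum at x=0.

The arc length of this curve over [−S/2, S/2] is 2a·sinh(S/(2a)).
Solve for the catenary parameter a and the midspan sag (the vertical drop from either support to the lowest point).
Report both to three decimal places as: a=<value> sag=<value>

seed: a₀ = √(S³/(24(L−S))) = √(141.063³/(24·7.549)) = 124.471333
iter 1: u=0.566649  f(a)=+1.221e-01  f'(a)=-1.252e-01  a ← 124.471333 − (+1.221e-01/-1.252e-01) = 125.446497
iter 2: u=0.562244  f(a)=+1.450e-03  f'(a)=-1.223e-01  a ← 125.446497 − (+1.450e-03/-1.223e-01) = 125.458356
iter 3: u=0.562191  f(a)=+2.099e-07  f'(a)=-1.222e-01  a ← 125.458356 − (+2.099e-07/-1.222e-01) = 125.458358
iter 4: u=0.562191  f(a)=+2.842e-14  f'(a)=-1.222e-01  a ← 125.458358 − (+2.842e-14/-1.222e-01) = 125.458358
converged: |Δa| < 1e-12 after 4 iterations
sag = a·(cosh(S/(2a)) − 1) = 125.458358·(cosh(0.562191) − 1) = 20.353786
T_max/T_min = cosh(S/(2a)) = 1.162235

a=125.458 sag=20.354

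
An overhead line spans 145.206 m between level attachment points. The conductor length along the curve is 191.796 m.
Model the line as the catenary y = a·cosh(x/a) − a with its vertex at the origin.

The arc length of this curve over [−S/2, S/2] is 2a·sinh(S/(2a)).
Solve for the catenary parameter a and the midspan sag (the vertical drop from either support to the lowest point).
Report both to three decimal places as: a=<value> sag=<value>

a=54.680 sag=55.712

seed: a₀ = √(S³/(24(L−S))) = √(145.206³/(24·46.590)) = 52.326883
iter 1: u=1.387489  f(a)=+4.696e+00  f'(a)=-2.148e+00  a ← 52.326883 − (+4.696e+00/-2.148e+00) = 54.513009
iter 2: u=1.331847  f(a)=+3.103e-01  f'(a)=-1.873e+00  a ← 54.513009 − (+3.103e-01/-1.873e+00) = 54.678714
iter 3: u=1.327811  f(a)=+1.567e-03  f'(a)=-1.854e+00  a ← 54.678714 − (+1.567e-03/-1.854e+00) = 54.679559
iter 4: u=1.327791  f(a)=+4.041e-08  f'(a)=-1.854e+00  a ← 54.679559 − (+4.041e-08/-1.854e+00) = 54.679559
iter 5: u=1.327791  f(a)=+0.000e+00  f'(a)=-1.854e+00  a ← 54.679559 − (+0.000e+00/-1.854e+00) = 54.679559
converged: |Δa| < 1e-12 after 5 iterations
sag = a·(cosh(S/(2a)) − 1) = 54.679559·(cosh(1.327791) − 1) = 55.711929
T_max/T_min = cosh(S/(2a)) = 2.018880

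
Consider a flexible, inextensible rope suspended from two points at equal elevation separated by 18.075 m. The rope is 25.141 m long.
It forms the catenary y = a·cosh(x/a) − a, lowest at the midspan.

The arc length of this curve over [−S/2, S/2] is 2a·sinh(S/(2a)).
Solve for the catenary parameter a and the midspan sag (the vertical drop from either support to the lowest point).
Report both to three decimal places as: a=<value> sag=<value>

a=6.220 sag=7.805

seed: a₀ = √(S³/(24(L−S))) = √(18.075³/(24·7.066)) = 5.900992
iter 1: u=1.531522  f(a)=+8.765e-01  f'(a)=-3.006e+00  a ← 5.900992 − (+8.765e-01/-3.006e+00) = 6.192603
iter 2: u=1.459402  f(a)=+6.916e-02  f'(a)=-2.548e+00  a ← 6.192603 − (+6.916e-02/-2.548e+00) = 6.219742
iter 3: u=1.453035  f(a)=+5.121e-04  f'(a)=-2.511e+00  a ← 6.219742 − (+5.121e-04/-2.511e+00) = 6.219946
iter 4: u=1.452987  f(a)=+2.854e-08  f'(a)=-2.511e+00  a ← 6.219946 − (+2.854e-08/-2.511e+00) = 6.219946
iter 5: u=1.452987  f(a)=+3.553e-15  f'(a)=-2.511e+00  a ← 6.219946 − (+3.553e-15/-2.511e+00) = 6.219946
converged: |Δa| < 1e-12 after 5 iterations
sag = a·(cosh(S/(2a)) − 1) = 6.219946·(cosh(1.452987) − 1) = 7.805217
T_max/T_min = cosh(S/(2a)) = 2.254869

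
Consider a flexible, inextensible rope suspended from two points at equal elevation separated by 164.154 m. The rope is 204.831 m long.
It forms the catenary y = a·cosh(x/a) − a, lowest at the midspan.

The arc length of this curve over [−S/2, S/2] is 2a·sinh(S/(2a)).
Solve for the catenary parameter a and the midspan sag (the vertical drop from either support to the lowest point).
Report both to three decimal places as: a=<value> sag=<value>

seed: a₀ = √(S³/(24(L−S))) = √(164.154³/(24·40.677)) = 67.312718
iter 1: u=1.219339  f(a)=+3.133e+00  f'(a)=-1.398e+00  a ← 67.312718 − (+3.133e+00/-1.398e+00) = 69.553751
iter 2: u=1.180051  f(a)=+1.633e-01  f'(a)=-1.256e+00  a ← 69.553751 − (+1.633e-01/-1.256e+00) = 69.683763
iter 3: u=1.177850  f(a)=+4.973e-04  f'(a)=-1.248e+00  a ← 69.683763 − (+4.973e-04/-1.248e+00) = 69.684161
iter 4: u=1.177843  f(a)=+4.645e-09  f'(a)=-1.248e+00  a ← 69.684161 − (+4.645e-09/-1.248e+00) = 69.684161
iter 5: u=1.177843  f(a)=+5.684e-14  f'(a)=-1.248e+00  a ← 69.684161 − (+5.684e-14/-1.248e+00) = 69.684161
converged: |Δa| < 1e-12 after 5 iterations
sag = a·(cosh(S/(2a)) − 1) = 69.684161·(cosh(1.177843) − 1) = 54.190037
T_max/T_min = cosh(S/(2a)) = 1.777652

a=69.684 sag=54.190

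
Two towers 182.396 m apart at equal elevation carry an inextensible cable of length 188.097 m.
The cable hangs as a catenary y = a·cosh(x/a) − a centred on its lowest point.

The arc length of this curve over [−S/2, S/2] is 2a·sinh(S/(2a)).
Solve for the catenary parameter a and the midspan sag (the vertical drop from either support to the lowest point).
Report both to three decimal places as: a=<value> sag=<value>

seed: a₀ = √(S³/(24(L−S))) = √(182.396³/(24·5.701)) = 210.591978
iter 1: u=0.433055  f(a)=+5.370e-02  f'(a)=-5.516e-02  a ← 210.591978 − (+5.370e-02/-5.516e-02) = 211.565365
iter 2: u=0.431063  f(a)=+3.746e-04  f'(a)=-5.440e-02  a ← 211.565365 − (+3.746e-04/-5.440e-02) = 211.572251
iter 3: u=0.431049  f(a)=+1.851e-08  f'(a)=-5.439e-02  a ← 211.572251 − (+1.851e-08/-5.439e-02) = 211.572252
iter 4: u=0.431049  f(a)=+0.000e+00  f'(a)=-5.439e-02  a ← 211.572252 − (+0.000e+00/-5.439e-02) = 211.572252
converged: |Δa| < 1e-12 after 4 iterations
sag = a·(cosh(S/(2a)) − 1) = 211.572252·(cosh(0.431049) − 1) = 19.961629
T_max/T_min = cosh(S/(2a)) = 1.094349

a=211.572 sag=19.962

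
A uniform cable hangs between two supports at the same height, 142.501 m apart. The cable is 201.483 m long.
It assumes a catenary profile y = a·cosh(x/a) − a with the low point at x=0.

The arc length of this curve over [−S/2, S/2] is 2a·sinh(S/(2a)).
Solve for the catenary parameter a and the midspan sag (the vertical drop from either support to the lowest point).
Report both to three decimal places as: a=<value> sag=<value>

seed: a₀ = √(S³/(24(L−S))) = √(142.501³/(24·58.982)) = 45.212810
iter 1: u=1.575892  f(a)=+7.772e+00  f'(a)=-3.317e+00  a ← 45.212810 − (+7.772e+00/-3.317e+00) = 47.555806
iter 2: u=1.498250  f(a)=+6.450e-01  f'(a)=-2.788e+00  a ← 47.555806 − (+6.450e-01/-2.788e+00) = 47.787205
iter 3: u=1.490995  f(a)=+5.331e-03  f'(a)=-2.742e+00  a ← 47.787205 − (+5.331e-03/-2.742e+00) = 47.789150
iter 4: u=1.490935  f(a)=+3.708e-07  f'(a)=-2.741e+00  a ← 47.789150 − (+3.708e-07/-2.741e+00) = 47.789150
iter 5: u=1.490935  f(a)=-2.842e-14  f'(a)=-2.741e+00  a ← 47.789150 − (-2.842e-14/-2.741e+00) = 47.789150
converged: |Δa| < 1e-12 after 5 iterations
sag = a·(cosh(S/(2a)) − 1) = 47.789150·(cosh(1.490935) − 1) = 63.712656
T_max/T_min = cosh(S/(2a)) = 2.333203

a=47.789 sag=63.713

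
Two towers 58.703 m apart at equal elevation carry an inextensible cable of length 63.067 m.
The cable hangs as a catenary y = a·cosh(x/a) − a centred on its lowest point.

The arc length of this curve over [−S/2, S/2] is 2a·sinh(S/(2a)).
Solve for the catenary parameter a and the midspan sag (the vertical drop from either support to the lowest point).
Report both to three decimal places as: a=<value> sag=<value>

seed: a₀ = √(S³/(24(L−S))) = √(58.703³/(24·4.364)) = 43.948338
iter 1: u=0.667864  f(a)=+9.837e-02  f'(a)=-2.076e-01  a ← 43.948338 − (+9.837e-02/-2.076e-01) = 44.422170
iter 2: u=0.660740  f(a)=+1.613e-03  f'(a)=-2.008e-01  a ← 44.422170 − (+1.613e-03/-2.008e-01) = 44.430204
iter 3: u=0.660620  f(a)=+4.502e-07  f'(a)=-2.007e-01  a ← 44.430204 − (+4.502e-07/-2.007e-01) = 44.430206
iter 4: u=0.660620  f(a)=+2.842e-14  f'(a)=-2.007e-01  a ← 44.430206 − (+2.842e-14/-2.007e-01) = 44.430206
converged: |Δa| < 1e-12 after 4 iterations
sag = a·(cosh(S/(2a)) − 1) = 44.430206·(cosh(0.660620) − 1) = 10.052863
T_max/T_min = cosh(S/(2a)) = 1.226262

a=44.430 sag=10.053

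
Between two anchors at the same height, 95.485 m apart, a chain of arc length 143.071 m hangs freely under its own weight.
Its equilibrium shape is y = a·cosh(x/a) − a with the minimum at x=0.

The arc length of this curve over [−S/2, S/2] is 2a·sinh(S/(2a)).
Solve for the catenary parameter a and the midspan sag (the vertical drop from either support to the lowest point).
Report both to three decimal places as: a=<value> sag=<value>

seed: a₀ = √(S³/(24(L−S))) = √(95.485³/(24·47.586)) = 27.609434
iter 1: u=1.729210  f(a)=+7.643e+00  f'(a)=-4.594e+00  a ← 27.609434 − (+7.643e+00/-4.594e+00) = 29.272974
iter 2: u=1.630941  f(a)=+7.452e-01  f'(a)=-3.738e+00  a ← 29.272974 − (+7.452e-01/-3.738e+00) = 29.472327
iter 3: u=1.619909  f(a)=+8.776e-03  f'(a)=-3.651e+00  a ← 29.472327 − (+8.776e-03/-3.651e+00) = 29.474731
iter 4: u=1.619777  f(a)=+1.249e-06  f'(a)=-3.650e+00  a ← 29.474731 − (+1.249e-06/-3.650e+00) = 29.474731
iter 5: u=1.619777  f(a)=+0.000e+00  f'(a)=-3.650e+00  a ← 29.474731 − (+0.000e+00/-3.650e+00) = 29.474731
converged: |Δa| < 1e-12 after 5 iterations
sag = a·(cosh(S/(2a)) − 1) = 29.474731·(cosh(1.619777) − 1) = 47.895079
T_max/T_min = cosh(S/(2a)) = 2.624954

a=29.475 sag=47.895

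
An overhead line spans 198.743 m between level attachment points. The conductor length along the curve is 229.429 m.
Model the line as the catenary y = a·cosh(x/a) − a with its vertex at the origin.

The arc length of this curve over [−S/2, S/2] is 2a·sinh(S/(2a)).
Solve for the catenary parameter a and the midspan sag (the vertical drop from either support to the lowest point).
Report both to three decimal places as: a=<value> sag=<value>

a=105.554 sag=50.334

seed: a₀ = √(S³/(24(L−S))) = √(198.743³/(24·30.686)) = 103.243329
iter 1: u=0.962498  f(a)=+1.453e+00  f'(a)=-6.514e-01  a ← 103.243329 − (+1.453e+00/-6.514e-01) = 105.474248
iter 2: u=0.942140  f(a)=+4.844e-02  f'(a)=-6.086e-01  a ← 105.474248 − (+4.844e-02/-6.086e-01) = 105.553833
iter 3: u=0.941430  f(a)=+5.792e-05  f'(a)=-6.071e-01  a ← 105.553833 − (+5.792e-05/-6.071e-01) = 105.553928
iter 4: u=0.941429  f(a)=+8.299e-11  f'(a)=-6.071e-01  a ← 105.553928 − (+8.299e-11/-6.071e-01) = 105.553928
iter 5: u=0.941429  f(a)=+2.842e-14  f'(a)=-6.071e-01  a ← 105.553928 − (+2.842e-14/-6.071e-01) = 105.553928
converged: |Δa| < 1e-12 after 5 iterations
sag = a·(cosh(S/(2a)) − 1) = 105.553928·(cosh(0.941429) − 1) = 50.334007
T_max/T_min = cosh(S/(2a)) = 1.476856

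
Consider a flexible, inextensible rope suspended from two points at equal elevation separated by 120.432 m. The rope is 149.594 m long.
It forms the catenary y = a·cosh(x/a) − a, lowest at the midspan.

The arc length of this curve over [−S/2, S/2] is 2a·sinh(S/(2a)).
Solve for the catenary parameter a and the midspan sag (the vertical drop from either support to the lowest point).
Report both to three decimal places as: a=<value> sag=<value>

seed: a₀ = √(S³/(24(L−S))) = √(120.432³/(24·29.162)) = 49.957256
iter 1: u=1.205350  f(a)=+2.193e+00  f'(a)=-1.346e+00  a ← 49.957256 − (+2.193e+00/-1.346e+00) = 51.586514
iter 2: u=1.167282  f(a)=+1.119e-01  f'(a)=-1.212e+00  a ← 51.586514 − (+1.119e-01/-1.212e+00) = 51.678809
iter 3: u=1.165197  f(a)=+3.256e-04  f'(a)=-1.205e+00  a ← 51.678809 − (+3.256e-04/-1.205e+00) = 51.679079
iter 4: u=1.165191  f(a)=+2.777e-09  f'(a)=-1.205e+00  a ← 51.679079 − (+2.777e-09/-1.205e+00) = 51.679079
iter 5: u=1.165191  f(a)=-2.842e-14  f'(a)=-1.205e+00  a ← 51.679079 − (-2.842e-14/-1.205e+00) = 51.679079
converged: |Δa| < 1e-12 after 5 iterations
sag = a·(cosh(S/(2a)) − 1) = 51.679079·(cosh(1.165191) − 1) = 39.234717
T_max/T_min = cosh(S/(2a)) = 1.759199

a=51.679 sag=39.235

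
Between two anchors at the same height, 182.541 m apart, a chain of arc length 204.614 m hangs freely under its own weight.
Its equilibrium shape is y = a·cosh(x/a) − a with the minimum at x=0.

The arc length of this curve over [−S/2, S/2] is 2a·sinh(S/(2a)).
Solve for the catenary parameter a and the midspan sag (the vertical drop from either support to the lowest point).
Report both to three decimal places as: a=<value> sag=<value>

seed: a₀ = √(S³/(24(L−S))) = √(182.541³/(24·22.073)) = 107.153000
iter 1: u=0.851777  f(a)=+8.147e-01  f'(a)=-4.427e-01  a ← 107.153000 − (+8.147e-01/-4.427e-01) = 108.993433
iter 2: u=0.837394  f(a)=+2.146e-02  f'(a)=-4.196e-01  a ← 108.993433 − (+2.146e-02/-4.196e-01) = 109.044584
iter 3: u=0.837002  f(a)=+1.579e-05  f'(a)=-4.190e-01  a ← 109.044584 − (+1.579e-05/-4.190e-01) = 109.044622
iter 4: u=0.837001  f(a)=+8.612e-12  f'(a)=-4.190e-01  a ← 109.044622 − (+8.612e-12/-4.190e-01) = 109.044622
converged: |Δa| < 1e-12 after 4 iterations
sag = a·(cosh(S/(2a)) − 1) = 109.044622·(cosh(0.837001) − 1) = 40.479462
T_max/T_min = cosh(S/(2a)) = 1.371219

a=109.045 sag=40.479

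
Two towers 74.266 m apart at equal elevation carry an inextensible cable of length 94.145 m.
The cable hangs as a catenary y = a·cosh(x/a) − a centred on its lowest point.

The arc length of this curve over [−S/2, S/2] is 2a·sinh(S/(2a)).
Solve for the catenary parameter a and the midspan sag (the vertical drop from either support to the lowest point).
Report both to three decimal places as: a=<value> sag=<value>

a=30.412 sag=25.630

seed: a₀ = √(S³/(24(L−S))) = √(74.266³/(24·19.879)) = 29.300981
iter 1: u=1.267295  f(a)=+1.659e+00  f'(a)=-1.588e+00  a ← 29.300981 − (+1.659e+00/-1.588e+00) = 30.345740
iter 2: u=1.223664  f(a)=+9.285e-02  f'(a)=-1.414e+00  a ← 30.345740 − (+9.285e-02/-1.414e+00) = 30.411380
iter 3: u=1.221023  f(a)=+3.291e-04  f'(a)=-1.404e+00  a ← 30.411380 − (+3.291e-04/-1.404e+00) = 30.411614
iter 4: u=1.221014  f(a)=+4.165e-09  f'(a)=-1.404e+00  a ← 30.411614 − (+4.165e-09/-1.404e+00) = 30.411614
iter 5: u=1.221014  f(a)=-1.421e-14  f'(a)=-1.404e+00  a ← 30.411614 − (-1.421e-14/-1.404e+00) = 30.411614
converged: |Δa| < 1e-12 after 5 iterations
sag = a·(cosh(S/(2a)) − 1) = 30.411614·(cosh(1.221014) − 1) = 25.630214
T_max/T_min = cosh(S/(2a)) = 1.842777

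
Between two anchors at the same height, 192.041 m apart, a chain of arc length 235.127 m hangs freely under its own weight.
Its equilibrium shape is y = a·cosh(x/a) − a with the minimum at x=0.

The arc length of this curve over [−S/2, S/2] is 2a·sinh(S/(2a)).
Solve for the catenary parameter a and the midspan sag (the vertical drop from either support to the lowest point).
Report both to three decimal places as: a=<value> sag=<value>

a=85.412 sag=59.903

seed: a₀ = √(S³/(24(L−S))) = √(192.041³/(24·43.086)) = 82.759380
iter 1: u=1.160237  f(a)=+2.995e+00  f'(a)=-1.188e+00  a ← 82.759380 − (+2.995e+00/-1.188e+00) = 85.279528
iter 2: u=1.125950  f(a)=+1.422e-01  f'(a)=-1.078e+00  a ← 85.279528 − (+1.422e-01/-1.078e+00) = 85.411489
iter 3: u=1.124211  f(a)=+3.563e-04  f'(a)=-1.072e+00  a ← 85.411489 − (+3.563e-04/-1.072e+00) = 85.411821
iter 4: u=1.124206  f(a)=+2.248e-09  f'(a)=-1.072e+00  a ← 85.411821 − (+2.248e-09/-1.072e+00) = 85.411821
iter 5: u=1.124206  f(a)=-2.842e-14  f'(a)=-1.072e+00  a ← 85.411821 − (-2.842e-14/-1.072e+00) = 85.411821
converged: |Δa| < 1e-12 after 5 iterations
sag = a·(cosh(S/(2a)) − 1) = 85.411821·(cosh(1.124206) − 1) = 59.902857
T_max/T_min = cosh(S/(2a)) = 1.701342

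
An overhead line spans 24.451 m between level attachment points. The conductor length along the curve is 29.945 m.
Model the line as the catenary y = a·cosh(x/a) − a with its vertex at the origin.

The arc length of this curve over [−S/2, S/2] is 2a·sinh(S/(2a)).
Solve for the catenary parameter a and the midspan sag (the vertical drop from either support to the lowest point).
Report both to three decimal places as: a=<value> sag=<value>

a=10.867 sag=7.633

seed: a₀ = √(S³/(24(L−S))) = √(24.451³/(24·5.494)) = 10.529191
iter 1: u=1.161105  f(a)=+3.825e-01  f'(a)=-1.191e+00  a ← 10.529191 − (+3.825e-01/-1.191e+00) = 10.850254
iter 2: u=1.126748  f(a)=+1.819e-02  f'(a)=-1.080e+00  a ← 10.850254 − (+1.819e-02/-1.080e+00) = 10.867091
iter 3: u=1.125002  f(a)=+4.570e-05  f'(a)=-1.075e+00  a ← 10.867091 − (+4.570e-05/-1.075e+00) = 10.867134
iter 4: u=1.124998  f(a)=+2.900e-10  f'(a)=-1.075e+00  a ← 10.867134 − (+2.900e-10/-1.075e+00) = 10.867134
iter 5: u=1.124998  f(a)=+0.000e+00  f'(a)=-1.075e+00  a ← 10.867134 − (+0.000e+00/-1.075e+00) = 10.867134
converged: |Δa| < 1e-12 after 5 iterations
sag = a·(cosh(S/(2a)) − 1) = 10.867134·(cosh(1.124998) − 1) = 7.633416
T_max/T_min = cosh(S/(2a)) = 1.702431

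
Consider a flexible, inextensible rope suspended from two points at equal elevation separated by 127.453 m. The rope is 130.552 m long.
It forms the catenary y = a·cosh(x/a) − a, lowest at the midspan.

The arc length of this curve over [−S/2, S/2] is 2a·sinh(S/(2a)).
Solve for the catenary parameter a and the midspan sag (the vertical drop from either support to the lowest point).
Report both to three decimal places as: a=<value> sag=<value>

a=167.448 sag=12.273

seed: a₀ = √(S³/(24(L−S))) = √(127.453³/(24·3.099)) = 166.843267
iter 1: u=0.381954  f(a)=+2.268e-02  f'(a)=-3.769e-02  a ← 166.843267 − (+2.268e-02/-3.769e-02) = 167.445074
iter 2: u=0.380582  f(a)=+1.233e-04  f'(a)=-3.728e-02  a ← 167.445074 − (+1.233e-04/-3.728e-02) = 167.448382
iter 3: u=0.380574  f(a)=+3.689e-09  f'(a)=-3.728e-02  a ← 167.448382 − (+3.689e-09/-3.728e-02) = 167.448382
iter 4: u=0.380574  f(a)=+0.000e+00  f'(a)=-3.728e-02  a ← 167.448382 − (+0.000e+00/-3.728e-02) = 167.448382
converged: |Δa| < 1e-12 after 4 iterations
sag = a·(cosh(S/(2a)) − 1) = 167.448382·(cosh(0.380574) − 1) = 12.273394
T_max/T_min = cosh(S/(2a)) = 1.073297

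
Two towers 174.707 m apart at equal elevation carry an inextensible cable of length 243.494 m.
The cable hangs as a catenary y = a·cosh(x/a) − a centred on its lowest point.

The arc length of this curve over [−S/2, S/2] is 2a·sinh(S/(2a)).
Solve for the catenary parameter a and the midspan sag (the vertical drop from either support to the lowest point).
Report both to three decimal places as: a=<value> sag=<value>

a=59.926 sag=75.770

seed: a₀ = √(S³/(24(L−S))) = √(174.707³/(24·68.787)) = 56.833795
iter 1: u=1.536999  f(a)=+8.597e+00  f'(a)=-3.043e+00  a ← 56.833795 − (+8.597e+00/-3.043e+00) = 59.659174
iter 2: u=1.464209  f(a)=+6.827e-01  f'(a)=-2.577e+00  a ← 59.659174 − (+6.827e-01/-2.577e+00) = 59.924072
iter 3: u=1.457736  f(a)=+5.125e-03  f'(a)=-2.539e+00  a ← 59.924072 − (+5.125e-03/-2.539e+00) = 59.926091
iter 4: u=1.457687  f(a)=+2.937e-07  f'(a)=-2.538e+00  a ← 59.926091 − (+2.937e-07/-2.538e+00) = 59.926091
iter 5: u=1.457687  f(a)=+0.000e+00  f'(a)=-2.538e+00  a ← 59.926091 − (+0.000e+00/-2.538e+00) = 59.926091
converged: |Δa| < 1e-12 after 5 iterations
sag = a·(cosh(S/(2a)) − 1) = 59.926091·(cosh(1.457687) − 1) = 75.770144
T_max/T_min = cosh(S/(2a)) = 2.264393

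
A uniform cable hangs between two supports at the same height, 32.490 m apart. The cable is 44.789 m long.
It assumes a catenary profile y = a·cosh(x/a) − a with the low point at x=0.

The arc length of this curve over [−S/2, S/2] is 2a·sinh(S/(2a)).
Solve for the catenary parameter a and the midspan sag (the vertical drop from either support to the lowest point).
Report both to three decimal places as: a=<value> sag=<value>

a=11.345 sag=13.759

seed: a₀ = √(S³/(24(L−S))) = √(32.490³/(24·12.299)) = 10.779138
iter 1: u=1.507078  f(a)=+1.475e+00  f'(a)=-2.844e+00  a ← 10.779138 − (+1.475e+00/-2.844e+00) = 11.297635
iter 2: u=1.437912  f(a)=+1.131e-01  f'(a)=-2.423e+00  a ← 11.297635 − (+1.131e-01/-2.423e+00) = 11.344300
iter 3: u=1.431997  f(a)=+7.870e-04  f'(a)=-2.390e+00  a ← 11.344300 − (+7.870e-04/-2.390e+00) = 11.344629
iter 4: u=1.431955  f(a)=+3.870e-08  f'(a)=-2.389e+00  a ← 11.344629 − (+3.870e-08/-2.389e+00) = 11.344629
iter 5: u=1.431955  f(a)=+0.000e+00  f'(a)=-2.389e+00  a ← 11.344629 − (+0.000e+00/-2.389e+00) = 11.344629
converged: |Δa| < 1e-12 after 5 iterations
sag = a·(cosh(S/(2a)) − 1) = 11.344629·(cosh(1.431955) − 1) = 13.759439
T_max/T_min = cosh(S/(2a)) = 2.212859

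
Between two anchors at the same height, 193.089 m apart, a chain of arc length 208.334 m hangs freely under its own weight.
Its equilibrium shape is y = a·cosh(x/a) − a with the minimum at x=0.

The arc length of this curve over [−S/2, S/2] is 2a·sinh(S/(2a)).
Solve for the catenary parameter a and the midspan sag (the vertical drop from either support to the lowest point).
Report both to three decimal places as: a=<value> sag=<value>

a=141.902 sag=34.129

seed: a₀ = √(S³/(24(L−S))) = √(193.089³/(24·15.245)) = 140.270700
iter 1: u=0.688273  f(a)=+3.652e-01  f'(a)=-2.278e-01  a ← 140.270700 − (+3.652e-01/-2.278e-01) = 141.873558
iter 2: u=0.680497  f(a)=+6.354e-03  f'(a)=-2.200e-01  a ← 141.873558 − (+6.354e-03/-2.200e-01) = 141.902444
iter 3: u=0.680358  f(a)=+1.999e-06  f'(a)=-2.198e-01  a ← 141.902444 − (+1.999e-06/-2.198e-01) = 141.902453
iter 4: u=0.680358  f(a)=+1.421e-13  f'(a)=-2.198e-01  a ← 141.902453 − (+1.421e-13/-2.198e-01) = 141.902453
converged: |Δa| < 1e-12 after 4 iterations
sag = a·(cosh(S/(2a)) − 1) = 141.902453·(cosh(0.680358) − 1) = 34.128993
T_max/T_min = cosh(S/(2a)) = 1.240510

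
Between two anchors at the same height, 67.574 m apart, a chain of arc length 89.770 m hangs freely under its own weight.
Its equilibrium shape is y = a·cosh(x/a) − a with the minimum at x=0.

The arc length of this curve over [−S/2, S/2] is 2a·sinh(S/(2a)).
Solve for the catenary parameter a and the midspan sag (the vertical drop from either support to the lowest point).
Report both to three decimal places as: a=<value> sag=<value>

a=25.173 sag=26.289

seed: a₀ = √(S³/(24(L−S))) = √(67.574³/(24·22.196)) = 24.067250
iter 1: u=1.403858  f(a)=+2.293e+00  f'(a)=-2.235e+00  a ← 24.067250 − (+2.293e+00/-2.235e+00) = 25.093273
iter 2: u=1.346457  f(a)=+1.548e-01  f'(a)=-1.942e+00  a ← 25.093273 − (+1.548e-01/-1.942e+00) = 25.172959
iter 3: u=1.342194  f(a)=+8.181e-04  f'(a)=-1.922e+00  a ← 25.172959 − (+8.181e-04/-1.922e+00) = 25.173385
iter 4: u=1.342172  f(a)=+2.313e-08  f'(a)=-1.922e+00  a ← 25.173385 − (+2.313e-08/-1.922e+00) = 25.173385
iter 5: u=1.342172  f(a)=-2.842e-14  f'(a)=-1.922e+00  a ← 25.173385 − (-2.842e-14/-1.922e+00) = 25.173385
converged: |Δa| < 1e-12 after 5 iterations
sag = a·(cosh(S/(2a)) − 1) = 25.173385·(cosh(1.342172) − 1) = 26.288859
T_max/T_min = cosh(S/(2a)) = 2.044312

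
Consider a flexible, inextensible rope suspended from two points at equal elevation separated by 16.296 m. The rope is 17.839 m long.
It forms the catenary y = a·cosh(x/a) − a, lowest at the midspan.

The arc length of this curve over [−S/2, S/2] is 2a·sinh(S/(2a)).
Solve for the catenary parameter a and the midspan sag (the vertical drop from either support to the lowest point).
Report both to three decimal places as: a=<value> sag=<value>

seed: a₀ = √(S³/(24(L−S))) = √(16.296³/(24·1.543)) = 10.810180
iter 1: u=0.753734  f(a)=+4.443e-02  f'(a)=-3.020e-01  a ← 10.810180 − (+4.443e-02/-3.020e-01) = 10.957281
iter 2: u=0.743615  f(a)=+9.231e-04  f'(a)=-2.896e-01  a ← 10.957281 − (+9.231e-04/-2.896e-01) = 10.960469
iter 3: u=0.743399  f(a)=+4.173e-07  f'(a)=-2.893e-01  a ← 10.960469 − (+4.173e-07/-2.893e-01) = 10.960470
iter 4: u=0.743399  f(a)=+8.882e-14  f'(a)=-2.893e-01  a ← 10.960470 − (+8.882e-14/-2.893e-01) = 10.960470
converged: |Δa| < 1e-12 after 4 iterations
sag = a·(cosh(S/(2a)) − 1) = 10.960470·(cosh(0.743399) − 1) = 3.170679
T_max/T_min = cosh(S/(2a)) = 1.289283

a=10.960 sag=3.171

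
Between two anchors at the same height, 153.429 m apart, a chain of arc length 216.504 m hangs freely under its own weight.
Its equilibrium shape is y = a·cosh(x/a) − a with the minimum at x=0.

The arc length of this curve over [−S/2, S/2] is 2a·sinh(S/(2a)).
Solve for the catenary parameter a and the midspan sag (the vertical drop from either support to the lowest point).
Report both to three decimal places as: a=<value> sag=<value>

seed: a₀ = √(S³/(24(L−S))) = √(153.429³/(24·63.075)) = 48.845767
iter 1: u=1.570546  f(a)=+8.252e+00  f'(a)=-3.278e+00  a ← 48.845767 − (+8.252e+00/-3.278e+00) = 51.362827
iter 2: u=1.493580  f(a)=+6.808e-01  f'(a)=-2.758e+00  a ← 51.362827 − (+6.808e-01/-2.758e+00) = 51.609665
iter 3: u=1.486437  f(a)=+5.553e-03  f'(a)=-2.713e+00  a ← 51.609665 − (+5.553e-03/-2.713e+00) = 51.611712
iter 4: u=1.486378  f(a)=+3.762e-07  f'(a)=-2.713e+00  a ← 51.611712 − (+3.762e-07/-2.713e+00) = 51.611712
iter 5: u=1.486378  f(a)=+0.000e+00  f'(a)=-2.713e+00  a ← 51.611712 − (+0.000e+00/-2.713e+00) = 51.611712
converged: |Δa| < 1e-12 after 5 iterations
sag = a·(cosh(S/(2a)) − 1) = 51.611712·(cosh(1.486378) − 1) = 68.314367
T_max/T_min = cosh(S/(2a)) = 2.323621

a=51.612 sag=68.314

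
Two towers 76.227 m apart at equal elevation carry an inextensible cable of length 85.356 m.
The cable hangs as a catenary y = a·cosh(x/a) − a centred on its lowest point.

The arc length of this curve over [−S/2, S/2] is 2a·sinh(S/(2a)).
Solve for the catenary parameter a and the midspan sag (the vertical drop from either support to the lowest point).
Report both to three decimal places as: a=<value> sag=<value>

a=45.748 sag=16.816

seed: a₀ = √(S³/(24(L−S))) = √(76.227³/(24·9.129)) = 44.962041
iter 1: u=0.847682  f(a)=+3.337e-01  f'(a)=-4.360e-01  a ← 44.962041 − (+3.337e-01/-4.360e-01) = 45.727284
iter 2: u=0.833496  f(a)=+8.709e-03  f'(a)=-4.135e-01  a ← 45.727284 − (+8.709e-03/-4.135e-01) = 45.748344
iter 3: u=0.833112  f(a)=+6.286e-06  f'(a)=-4.129e-01  a ← 45.748344 − (+6.286e-06/-4.129e-01) = 45.748359
iter 4: u=0.833112  f(a)=+3.268e-12  f'(a)=-4.129e-01  a ← 45.748359 − (+3.268e-12/-4.129e-01) = 45.748359
converged: |Δa| < 1e-12 after 4 iterations
sag = a·(cosh(S/(2a)) − 1) = 45.748359·(cosh(0.833112) − 1) = 16.816200
T_max/T_min = cosh(S/(2a)) = 1.367580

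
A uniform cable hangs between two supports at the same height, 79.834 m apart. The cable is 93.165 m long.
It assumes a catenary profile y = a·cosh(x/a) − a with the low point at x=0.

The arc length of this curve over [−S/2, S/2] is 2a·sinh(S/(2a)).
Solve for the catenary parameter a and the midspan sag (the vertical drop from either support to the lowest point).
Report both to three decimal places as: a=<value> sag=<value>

seed: a₀ = √(S³/(24(L−S))) = √(79.834³/(24·13.331)) = 39.879054
iter 1: u=1.000952  f(a)=+6.840e-01  f'(a)=-7.380e-01  a ← 39.879054 − (+6.840e-01/-7.380e-01) = 40.805850
iter 2: u=0.978218  f(a)=+2.457e-02  f'(a)=-6.858e-01  a ← 40.805850 − (+2.457e-02/-6.858e-01) = 40.841675
iter 3: u=0.977360  f(a)=+3.432e-05  f'(a)=-6.839e-01  a ← 40.841675 − (+3.432e-05/-6.839e-01) = 40.841725
iter 4: u=0.977358  f(a)=+6.719e-11  f'(a)=-6.839e-01  a ← 40.841725 − (+6.719e-11/-6.839e-01) = 40.841725
iter 5: u=0.977358  f(a)=+1.421e-14  f'(a)=-6.839e-01  a ← 40.841725 − (+1.421e-14/-6.839e-01) = 40.841725
converged: |Δa| < 1e-12 after 5 iterations
sag = a·(cosh(S/(2a)) − 1) = 40.841725·(cosh(0.977358) − 1) = 21.109674
T_max/T_min = cosh(S/(2a)) = 1.516865

a=40.842 sag=21.110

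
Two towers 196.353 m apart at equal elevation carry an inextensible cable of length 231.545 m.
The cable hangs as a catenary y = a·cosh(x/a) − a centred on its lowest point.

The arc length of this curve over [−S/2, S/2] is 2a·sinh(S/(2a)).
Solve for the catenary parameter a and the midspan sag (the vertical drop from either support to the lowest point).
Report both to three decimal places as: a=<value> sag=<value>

seed: a₀ = √(S³/(24(L−S))) = √(196.353³/(24·35.192)) = 94.673562
iter 1: u=1.037000  f(a)=+1.941e+00  f'(a)=-8.265e-01  a ← 94.673562 − (+1.941e+00/-8.265e-01) = 97.022450
iter 2: u=1.011895  f(a)=+7.460e-02  f'(a)=-7.641e-01  a ← 97.022450 − (+7.460e-02/-7.641e-01) = 97.120079
iter 3: u=1.010877  f(a)=+1.199e-04  f'(a)=-7.616e-01  a ← 97.120079 − (+1.199e-04/-7.616e-01) = 97.120237
iter 4: u=1.010876  f(a)=+3.108e-10  f'(a)=-7.616e-01  a ← 97.120237 − (+3.108e-10/-7.616e-01) = 97.120237
iter 5: u=1.010876  f(a)=+0.000e+00  f'(a)=-7.616e-01  a ← 97.120237 − (+0.000e+00/-7.616e-01) = 97.120237
converged: |Δa| < 1e-12 after 5 iterations
sag = a·(cosh(S/(2a)) − 1) = 97.120237·(cosh(1.010876) − 1) = 53.994330
T_max/T_min = cosh(S/(2a)) = 1.555953

a=97.120 sag=53.994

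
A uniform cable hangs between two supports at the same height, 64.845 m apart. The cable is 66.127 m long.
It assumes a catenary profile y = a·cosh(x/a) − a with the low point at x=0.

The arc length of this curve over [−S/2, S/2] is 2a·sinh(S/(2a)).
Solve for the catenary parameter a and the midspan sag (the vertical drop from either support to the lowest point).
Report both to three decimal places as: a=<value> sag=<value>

a=94.416 sag=5.622

seed: a₀ = √(S³/(24(L−S))) = √(64.845³/(24·1.282)) = 94.138031
iter 1: u=0.344414  f(a)=+7.625e-03  f'(a)=-2.756e-02  a ← 94.138031 − (+7.625e-03/-2.756e-02) = 94.414694
iter 2: u=0.343405  f(a)=+3.375e-05  f'(a)=-2.732e-02  a ← 94.414694 − (+3.375e-05/-2.732e-02) = 94.415929
iter 3: u=0.343401  f(a)=+6.675e-10  f'(a)=-2.732e-02  a ← 94.415929 − (+6.675e-10/-2.732e-02) = 94.415929
iter 4: u=0.343401  f(a)=+0.000e+00  f'(a)=-2.732e-02  a ← 94.415929 − (+0.000e+00/-2.732e-02) = 94.415929
converged: |Δa| < 1e-12 after 4 iterations
sag = a·(cosh(S/(2a)) − 1) = 94.415929·(cosh(0.343401) − 1) = 5.621877
T_max/T_min = cosh(S/(2a)) = 1.059544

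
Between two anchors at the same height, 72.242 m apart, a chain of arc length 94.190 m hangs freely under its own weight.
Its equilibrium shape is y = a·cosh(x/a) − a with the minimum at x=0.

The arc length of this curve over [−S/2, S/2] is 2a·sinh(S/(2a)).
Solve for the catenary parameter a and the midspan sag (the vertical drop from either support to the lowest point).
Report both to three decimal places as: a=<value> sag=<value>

seed: a₀ = √(S³/(24(L−S))) = √(72.242³/(24·21.948)) = 26.753558
iter 1: u=1.350138  f(a)=+2.089e+00  f'(a)=-1.960e+00  a ← 26.753558 − (+2.089e+00/-1.960e+00) = 27.819626
iter 2: u=1.298400  f(a)=+1.314e-01  f'(a)=-1.721e+00  a ← 27.819626 − (+1.314e-01/-1.721e+00) = 27.895987
iter 3: u=1.294846  f(a)=+5.966e-04  f'(a)=-1.705e+00  a ← 27.895987 − (+5.966e-04/-1.705e+00) = 27.896337
iter 4: u=1.294829  f(a)=+1.242e-08  f'(a)=-1.705e+00  a ← 27.896337 − (+1.242e-08/-1.705e+00) = 27.896337
iter 5: u=1.294829  f(a)=+0.000e+00  f'(a)=-1.705e+00  a ← 27.896337 − (+0.000e+00/-1.705e+00) = 27.896337
converged: |Δa| < 1e-12 after 5 iterations
sag = a·(cosh(S/(2a)) − 1) = 27.896337·(cosh(1.294829) − 1) = 26.840713
T_max/T_min = cosh(S/(2a)) = 1.962159

a=27.896 sag=26.841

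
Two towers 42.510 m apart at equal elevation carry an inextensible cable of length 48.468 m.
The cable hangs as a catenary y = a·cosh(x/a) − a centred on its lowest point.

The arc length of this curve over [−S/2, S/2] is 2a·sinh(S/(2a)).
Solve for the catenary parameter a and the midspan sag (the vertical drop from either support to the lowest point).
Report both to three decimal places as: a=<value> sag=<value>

seed: a₀ = √(S³/(24(L−S))) = √(42.510³/(24·5.958)) = 23.178258
iter 1: u=0.917023  f(a)=+2.556e-01  f'(a)=-5.587e-01  a ← 23.178258 − (+2.556e-01/-5.587e-01) = 23.635765
iter 2: u=0.899273  f(a)=+7.764e-03  f'(a)=-5.252e-01  a ← 23.635765 − (+7.764e-03/-5.252e-01) = 23.650548
iter 3: u=0.898711  f(a)=+7.661e-06  f'(a)=-5.241e-01  a ← 23.650548 − (+7.661e-06/-5.241e-01) = 23.650563
iter 4: u=0.898710  f(a)=+7.482e-12  f'(a)=-5.241e-01  a ← 23.650563 − (+7.482e-12/-5.241e-01) = 23.650563
converged: |Δa| < 1e-12 after 4 iterations
sag = a·(cosh(S/(2a)) − 1) = 23.650563·(cosh(0.898710) − 1) = 10.211450
T_max/T_min = cosh(S/(2a)) = 1.431763

a=23.651 sag=10.211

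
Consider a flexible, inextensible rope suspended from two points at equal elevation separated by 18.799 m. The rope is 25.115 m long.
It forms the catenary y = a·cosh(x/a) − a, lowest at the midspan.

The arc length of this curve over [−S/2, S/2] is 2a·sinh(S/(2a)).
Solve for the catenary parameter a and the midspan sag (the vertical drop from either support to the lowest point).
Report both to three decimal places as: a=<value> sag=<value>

a=6.931 sag=7.412

seed: a₀ = √(S³/(24(L−S))) = √(18.799³/(24·6.316)) = 6.620266
iter 1: u=1.419807  f(a)=+6.680e-01  f'(a)=-2.321e+00  a ← 6.620266 − (+6.680e-01/-2.321e+00) = 6.908028
iter 2: u=1.360663  f(a)=+4.603e-02  f'(a)=-2.012e+00  a ← 6.908028 − (+4.603e-02/-2.012e+00) = 6.930908
iter 3: u=1.356172  f(a)=+2.542e-04  f'(a)=-1.989e+00  a ← 6.930908 − (+2.542e-04/-1.989e+00) = 6.931036
iter 4: u=1.356147  f(a)=+7.850e-09  f'(a)=-1.989e+00  a ← 6.931036 − (+7.850e-09/-1.989e+00) = 6.931036
iter 5: u=1.356147  f(a)=+3.553e-15  f'(a)=-1.989e+00  a ← 6.931036 − (+3.553e-15/-1.989e+00) = 6.931036
converged: |Δa| < 1e-12 after 5 iterations
sag = a·(cosh(S/(2a)) − 1) = 6.931036·(cosh(1.356147) − 1) = 7.412258
T_max/T_min = cosh(S/(2a)) = 2.069430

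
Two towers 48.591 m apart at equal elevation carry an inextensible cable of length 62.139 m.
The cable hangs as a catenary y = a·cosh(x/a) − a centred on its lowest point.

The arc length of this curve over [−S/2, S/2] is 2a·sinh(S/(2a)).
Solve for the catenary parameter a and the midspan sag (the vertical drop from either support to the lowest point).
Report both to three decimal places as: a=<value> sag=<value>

seed: a₀ = √(S³/(24(L−S))) = √(48.591³/(24·13.548)) = 18.784106
iter 1: u=1.293407  f(a)=+1.179e+00  f'(a)=-1.699e+00  a ← 18.784106 − (+1.179e+00/-1.699e+00) = 19.478424
iter 2: u=1.247303  f(a)=+6.855e-02  f'(a)=-1.506e+00  a ← 19.478424 − (+6.855e-02/-1.506e+00) = 19.523926
iter 3: u=1.244396  f(a)=+2.632e-04  f'(a)=-1.495e+00  a ← 19.523926 − (+2.632e-04/-1.495e+00) = 19.524102
iter 4: u=1.244385  f(a)=+3.911e-09  f'(a)=-1.495e+00  a ← 19.524102 − (+3.911e-09/-1.495e+00) = 19.524102
iter 5: u=1.244385  f(a)=-1.421e-14  f'(a)=-1.495e+00  a ← 19.524102 − (-1.421e-14/-1.495e+00) = 19.524102
converged: |Δa| < 1e-12 after 5 iterations
sag = a·(cosh(S/(2a)) − 1) = 19.524102·(cosh(1.244385) − 1) = 17.170644
T_max/T_min = cosh(S/(2a)) = 1.879459

a=19.524 sag=17.171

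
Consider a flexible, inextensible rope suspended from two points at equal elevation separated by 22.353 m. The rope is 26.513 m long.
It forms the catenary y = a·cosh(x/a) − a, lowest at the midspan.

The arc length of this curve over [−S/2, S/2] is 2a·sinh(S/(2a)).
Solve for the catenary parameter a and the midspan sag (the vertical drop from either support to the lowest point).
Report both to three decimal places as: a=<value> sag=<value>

a=10.860 sag=6.277

seed: a₀ = √(S³/(24(L−S))) = √(22.353³/(24·4.160)) = 10.576731
iter 1: u=1.056707  f(a)=+2.385e-01  f'(a)=-8.780e-01  a ← 10.576731 − (+2.385e-01/-8.780e-01) = 10.848391
iter 2: u=1.030245  f(a)=+9.499e-03  f'(a)=-8.094e-01  a ← 10.848391 − (+9.499e-03/-8.094e-01) = 10.860127
iter 3: u=1.029132  f(a)=+1.645e-05  f'(a)=-8.066e-01  a ← 10.860127 − (+1.645e-05/-8.066e-01) = 10.860148
iter 4: u=1.029130  f(a)=+4.950e-11  f'(a)=-8.066e-01  a ← 10.860148 − (+4.950e-11/-8.066e-01) = 10.860148
iter 5: u=1.029130  f(a)=+0.000e+00  f'(a)=-8.066e-01  a ← 10.860148 − (+0.000e+00/-8.066e-01) = 10.860148
converged: |Δa| < 1e-12 after 5 iterations
sag = a·(cosh(S/(2a)) − 1) = 10.860148·(cosh(1.029130) − 1) = 6.276877
T_max/T_min = cosh(S/(2a)) = 1.577973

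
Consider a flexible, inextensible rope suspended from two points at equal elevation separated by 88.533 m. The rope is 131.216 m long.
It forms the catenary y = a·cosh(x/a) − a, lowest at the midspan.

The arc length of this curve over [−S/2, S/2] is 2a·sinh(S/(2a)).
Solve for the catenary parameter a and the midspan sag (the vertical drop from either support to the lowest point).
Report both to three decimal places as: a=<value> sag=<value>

seed: a₀ = √(S³/(24(L−S))) = √(88.533³/(24·42.683)) = 26.027034
iter 1: u=1.700789  f(a)=+6.616e+00  f'(a)=-4.332e+00  a ← 26.027034 − (+6.616e+00/-4.332e+00) = 27.554267
iter 2: u=1.606521  f(a)=+6.271e-01  f'(a)=-3.547e+00  a ← 27.554267 − (+6.271e-01/-3.547e+00) = 27.731072
iter 3: u=1.596278  f(a)=+6.935e-03  f'(a)=-3.469e+00  a ← 27.731072 − (+6.935e-03/-3.469e+00) = 27.733072
iter 4: u=1.596163  f(a)=+8.689e-07  f'(a)=-3.468e+00  a ← 27.733072 − (+8.689e-07/-3.468e+00) = 27.733072
iter 5: u=1.596163  f(a)=+0.000e+00  f'(a)=-3.468e+00  a ← 27.733072 − (+0.000e+00/-3.468e+00) = 27.733072
converged: |Δa| < 1e-12 after 5 iterations
sag = a·(cosh(S/(2a)) − 1) = 27.733072·(cosh(1.596163) − 1) = 43.495665
T_max/T_min = cosh(S/(2a)) = 2.568368

a=27.733 sag=43.496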